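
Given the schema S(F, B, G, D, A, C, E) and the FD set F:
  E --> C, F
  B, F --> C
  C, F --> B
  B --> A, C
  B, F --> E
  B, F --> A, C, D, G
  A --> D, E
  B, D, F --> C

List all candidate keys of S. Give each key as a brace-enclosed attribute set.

{A}, {B}, {C, F}, {E}

{A}⁺ = {A, B, C, D, E, F, G}, which is every attribute, so {A} is a candidate key.
{B}⁺ = {A, B, C, D, E, F, G}, which is every attribute, so {B} is a candidate key.
{E}⁺ = {A, B, C, D, E, F, G}, which is every attribute, so {E} is a candidate key.
{C, F}⁺ = {A, B, C, D, E, F, G}, which is every attribute, so {C, F} is a candidate key.
These are minimal and exhaustive — every other superkey contains one of them.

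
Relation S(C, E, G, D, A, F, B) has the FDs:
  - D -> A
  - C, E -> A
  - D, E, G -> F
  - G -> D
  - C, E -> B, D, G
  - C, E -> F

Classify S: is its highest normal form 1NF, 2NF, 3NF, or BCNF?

2NF

Candidate key: {C, E}. Prime attributes: {C, E}.
D -> A breaks BCNF: {D}⁺ = {A, D}, so {D} is not a superkey.
D -> A has non-prime {A} on the right and a non-superkey on the left, so 3NF fails.
No non-prime attribute depends on a proper subset of any candidate key, so 2NF holds.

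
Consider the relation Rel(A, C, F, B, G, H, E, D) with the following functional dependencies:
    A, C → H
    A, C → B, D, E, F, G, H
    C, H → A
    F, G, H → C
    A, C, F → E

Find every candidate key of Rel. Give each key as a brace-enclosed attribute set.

{A, C}⁺ = {A, B, C, D, E, F, G, H} — all of the relation — so {A, C} is a candidate key.
{C, H}⁺ = {A, B, C, D, E, F, G, H} — all of the relation — so {C, H} is a candidate key.
{F, G, H}⁺ = {A, B, C, D, E, F, G, H} — all of the relation — so {F, G, H} is a candidate key.
No proper subset of any of these is a key, and no other minimal superkey exists.

{A, C}, {C, H}, {F, G, H}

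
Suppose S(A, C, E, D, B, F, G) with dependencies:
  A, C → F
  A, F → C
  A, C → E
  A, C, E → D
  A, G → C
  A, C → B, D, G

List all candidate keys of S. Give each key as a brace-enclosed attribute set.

{A, C}, {A, F}, {A, G}

{A} never appears on the right of any FD, so every key must include it.
{A, C}⁺ = {A, B, C, D, E, F, G} — all of the relation — so {A, C} is a candidate key.
{A, F}⁺ = {A, B, C, D, E, F, G} — all of the relation — so {A, F} is a candidate key.
{A, G}⁺ = {A, B, C, D, E, F, G} — all of the relation — so {A, G} is a candidate key.
Any other superkey properly contains one of these, so there are no further candidate keys.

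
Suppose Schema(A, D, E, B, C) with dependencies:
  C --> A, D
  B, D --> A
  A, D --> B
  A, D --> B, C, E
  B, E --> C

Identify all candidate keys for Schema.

{C} is a candidate key since {C}⁺ = {A, B, C, D, E} covers every attribute.
{A, D} is a candidate key since {A, D}⁺ = {A, B, C, D, E} covers every attribute.
{B, D} is a candidate key since {B, D}⁺ = {A, B, C, D, E} covers every attribute.
{B, E} is a candidate key since {B, E}⁺ = {A, B, C, D, E} covers every attribute.
These are minimal and exhaustive — every other superkey contains one of them.

{A, D}, {B, D}, {B, E}, {C}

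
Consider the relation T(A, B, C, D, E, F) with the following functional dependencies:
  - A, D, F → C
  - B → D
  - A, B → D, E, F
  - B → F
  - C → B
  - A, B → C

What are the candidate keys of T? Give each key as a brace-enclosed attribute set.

{A} never appears on the right of any FD, so every key must include it.
{A, B}⁺ = {A, B, C, D, E, F}, which is every attribute, so {A, B} is a candidate key.
{A, C}⁺ = {A, B, C, D, E, F}, which is every attribute, so {A, C} is a candidate key.
{A, D, F}⁺ = {A, B, C, D, E, F}, which is every attribute, so {A, D, F} is a candidate key.
These are minimal and exhaustive — every other superkey contains one of them.

{A, B}, {A, C}, {A, D, F}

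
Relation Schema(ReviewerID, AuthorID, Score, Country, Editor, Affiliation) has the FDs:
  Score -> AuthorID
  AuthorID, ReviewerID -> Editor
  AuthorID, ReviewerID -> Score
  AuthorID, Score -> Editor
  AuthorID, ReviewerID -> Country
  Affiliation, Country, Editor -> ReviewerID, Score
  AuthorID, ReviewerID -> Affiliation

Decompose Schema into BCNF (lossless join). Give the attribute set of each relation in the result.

{Affiliation, Country, ReviewerID, Score}; {AuthorID, Editor, Score}

Candidate keys of the original relation: {Affiliation, Country, Editor}, {Affiliation, Country, Score}, {AuthorID, ReviewerID}, {ReviewerID, Score}.
Within {Affiliation, AuthorID, Country, Editor, ReviewerID, Score}: {Score}⁺ ∩ {Affiliation, AuthorID, Country, Editor, ReviewerID, Score} = {AuthorID, Editor, Score}, not the whole set, so Score -> AuthorID, Editor violates BCNF; decompose into {AuthorID, Editor, Score} and {Affiliation, Country, ReviewerID, Score}.
{AuthorID, Editor, Score}: every determinant is a superkey — BCNF.
{Affiliation, Country, ReviewerID, Score}: every determinant is a superkey — BCNF.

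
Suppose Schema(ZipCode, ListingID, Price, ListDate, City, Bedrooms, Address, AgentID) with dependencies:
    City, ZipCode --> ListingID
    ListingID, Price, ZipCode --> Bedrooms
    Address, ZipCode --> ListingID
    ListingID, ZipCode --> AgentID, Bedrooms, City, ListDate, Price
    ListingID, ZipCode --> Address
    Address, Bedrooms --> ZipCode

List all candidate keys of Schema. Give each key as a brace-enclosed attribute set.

Closure of {Address, Bedrooms} is {Address, AgentID, Bedrooms, City, ListDate, ListingID, Price, ZipCode}, the whole schema; {Address, Bedrooms} is a candidate key.
Closure of {Address, ZipCode} is {Address, AgentID, Bedrooms, City, ListDate, ListingID, Price, ZipCode}, the whole schema; {Address, ZipCode} is a candidate key.
Closure of {City, ZipCode} is {Address, AgentID, Bedrooms, City, ListDate, ListingID, Price, ZipCode}, the whole schema; {City, ZipCode} is a candidate key.
Closure of {ListingID, ZipCode} is {Address, AgentID, Bedrooms, City, ListDate, ListingID, Price, ZipCode}, the whole schema; {ListingID, ZipCode} is a candidate key.
No proper subset of any of these is a key, and no other minimal superkey exists.

{Address, Bedrooms}, {Address, ZipCode}, {City, ZipCode}, {ListingID, ZipCode}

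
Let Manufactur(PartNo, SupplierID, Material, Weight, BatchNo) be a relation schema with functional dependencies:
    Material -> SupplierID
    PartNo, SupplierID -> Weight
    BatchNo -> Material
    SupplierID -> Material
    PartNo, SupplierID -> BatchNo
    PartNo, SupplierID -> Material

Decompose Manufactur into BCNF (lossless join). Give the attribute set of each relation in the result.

Candidate keys of the original relation: {BatchNo, PartNo}, {Material, PartNo}, {PartNo, SupplierID}.
Within {BatchNo, Material, PartNo, SupplierID, Weight}: {Material}⁺ ∩ {BatchNo, Material, PartNo, SupplierID, Weight} = {Material, SupplierID}, not the whole set, so Material -> SupplierID violates BCNF; decompose into {Material, SupplierID} and {BatchNo, Material, PartNo, Weight}.
{Material, SupplierID}: every determinant is a superkey — BCNF.
Within {BatchNo, Material, PartNo, Weight}: {BatchNo}⁺ ∩ {BatchNo, Material, PartNo, Weight} = {BatchNo, Material}, not the whole set, so BatchNo -> Material violates BCNF; decompose into {BatchNo, Material} and {BatchNo, PartNo, Weight}.
{BatchNo, Material}: every determinant is a superkey — BCNF.
{BatchNo, PartNo, Weight}: every determinant is a superkey — BCNF.

{BatchNo, Material}; {BatchNo, PartNo, Weight}; {Material, SupplierID}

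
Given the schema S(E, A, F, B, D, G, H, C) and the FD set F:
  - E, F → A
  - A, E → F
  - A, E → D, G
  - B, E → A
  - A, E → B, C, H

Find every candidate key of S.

{E} never appears on the right of any FD, so every key must include it.
Closure of {A, E} is {A, B, C, D, E, F, G, H}, the whole schema; {A, E} is a candidate key.
Closure of {B, E} is {A, B, C, D, E, F, G, H}, the whole schema; {B, E} is a candidate key.
Closure of {E, F} is {A, B, C, D, E, F, G, H}, the whole schema; {E, F} is a candidate key.
These are minimal and exhaustive — every other superkey contains one of them.

{A, E}, {B, E}, {E, F}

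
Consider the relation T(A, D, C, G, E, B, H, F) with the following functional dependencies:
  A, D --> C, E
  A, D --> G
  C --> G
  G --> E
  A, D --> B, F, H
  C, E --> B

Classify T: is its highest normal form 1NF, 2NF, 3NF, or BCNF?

Candidate key: {A, D}. Prime attributes: {A, D}.
For C --> G we have {C}⁺ = {B, C, E, G}; {C} is not a superkey, so BCNF fails.
C --> G determines the non-prime attribute {G} from a non-superkey — 3NF is violated.
No non-prime attribute depends on a proper subset of any candidate key, so 2NF holds.

2NF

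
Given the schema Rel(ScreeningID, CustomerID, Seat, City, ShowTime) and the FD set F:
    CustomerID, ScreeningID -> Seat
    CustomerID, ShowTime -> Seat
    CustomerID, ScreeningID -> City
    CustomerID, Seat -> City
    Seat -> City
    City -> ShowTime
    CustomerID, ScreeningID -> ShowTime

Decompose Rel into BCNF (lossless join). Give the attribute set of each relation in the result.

{City, Seat}; {City, ShowTime}; {CustomerID, ScreeningID, ShowTime}; {CustomerID, Seat}

Candidate key of the original relation: {CustomerID, ScreeningID}.
In {City, CustomerID, ScreeningID, Seat, ShowTime}, {CustomerID, ShowTime} is not a superkey ({CustomerID, ShowTime}⁺ restricted to this set is {City, CustomerID, Seat, ShowTime}), so split on CustomerID, ShowTime -> City, Seat into {City, CustomerID, Seat, ShowTime} and {CustomerID, ScreeningID, ShowTime}.
In {City, CustomerID, Seat, ShowTime}, {Seat} is not a superkey ({Seat}⁺ restricted to this set is {City, Seat, ShowTime}), so split on Seat -> City, ShowTime into {City, Seat, ShowTime} and {CustomerID, Seat}.
In {City, Seat, ShowTime}, {City} is not a superkey ({City}⁺ restricted to this set is {City, ShowTime}), so split on City -> ShowTime into {City, ShowTime} and {City, Seat}.
{City, ShowTime}: every determinant is a superkey — BCNF.
{City, Seat}: every determinant is a superkey — BCNF.
{CustomerID, Seat}: every determinant is a superkey — BCNF.
{CustomerID, ScreeningID, ShowTime}: every determinant is a superkey — BCNF.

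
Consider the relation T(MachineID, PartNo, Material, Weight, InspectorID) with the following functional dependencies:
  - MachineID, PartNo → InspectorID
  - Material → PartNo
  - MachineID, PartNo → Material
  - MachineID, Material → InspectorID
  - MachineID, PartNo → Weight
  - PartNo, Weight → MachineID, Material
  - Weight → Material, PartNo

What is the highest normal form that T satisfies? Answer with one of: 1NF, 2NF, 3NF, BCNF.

Candidate keys: {MachineID, Material}, {MachineID, PartNo}, {Weight}. Prime attributes: {MachineID, Material, PartNo, Weight}.
For Material → PartNo we have {Material}⁺ = {Material, PartNo}; {Material} is not a superkey, so BCNF fails.
Its right-hand attributes {PartNo} are all prime, as are those of every other non-superkey FD — the relation is in 3NF.

3NF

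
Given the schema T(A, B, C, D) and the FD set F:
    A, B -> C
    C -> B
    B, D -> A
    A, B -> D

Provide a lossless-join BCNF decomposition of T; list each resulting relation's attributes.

{A, C, D}; {B, C}

Candidate keys of the original relation: {A, B}, {A, C}, {B, D}, {C, D}.
{A, B, C, D}: {C} determines {B, C} here but is not a superkey — split on C -> B, giving {B, C} and {A, C, D}.
{B, C} is in BCNF.
{A, C, D} is in BCNF.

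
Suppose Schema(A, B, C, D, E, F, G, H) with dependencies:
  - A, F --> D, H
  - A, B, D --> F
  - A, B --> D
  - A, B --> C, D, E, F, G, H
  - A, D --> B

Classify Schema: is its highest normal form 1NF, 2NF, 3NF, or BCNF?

Candidate keys: {A, B}, {A, D}, {A, F}. Prime attributes: {A, B, D, F}.
Every FD has a superkey on the left, so the relation is in BCNF.

BCNF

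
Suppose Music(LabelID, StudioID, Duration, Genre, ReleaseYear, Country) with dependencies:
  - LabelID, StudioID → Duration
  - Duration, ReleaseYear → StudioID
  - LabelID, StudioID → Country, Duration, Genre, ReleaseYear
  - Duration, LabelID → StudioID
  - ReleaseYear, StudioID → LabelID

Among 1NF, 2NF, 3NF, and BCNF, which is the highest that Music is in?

BCNF

Candidate keys: {Duration, LabelID}, {Duration, ReleaseYear}, {LabelID, StudioID}, {ReleaseYear, StudioID}. Prime attributes: {Duration, LabelID, ReleaseYear, StudioID}.
Each dependency's left side is a superkey — BCNF holds.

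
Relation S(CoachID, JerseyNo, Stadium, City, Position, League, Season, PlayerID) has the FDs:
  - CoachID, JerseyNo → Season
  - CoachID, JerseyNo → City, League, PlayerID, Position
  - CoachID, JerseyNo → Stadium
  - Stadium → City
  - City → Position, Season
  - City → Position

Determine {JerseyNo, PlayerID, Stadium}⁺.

Start with {JerseyNo, PlayerID, Stadium}.
Stadium → City applies; add {City} → now {City, JerseyNo, PlayerID, Stadium}.
City → Position, Season applies; add {Position, Season} → now {City, JerseyNo, PlayerID, Position, Season, Stadium}.
No further FD applies.

{City, JerseyNo, PlayerID, Position, Season, Stadium}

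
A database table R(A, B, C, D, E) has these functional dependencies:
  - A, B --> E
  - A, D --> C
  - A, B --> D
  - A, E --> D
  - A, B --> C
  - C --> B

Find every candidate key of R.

{A, B}, {A, C}, {A, D}, {A, E}

Attributes never on any right-hand side: {A} — every candidate key must contain it.
{A, B}⁺ = {A, B, C, D, E} — all of the relation — so {A, B} is a candidate key.
{A, C}⁺ = {A, B, C, D, E} — all of the relation — so {A, C} is a candidate key.
{A, D}⁺ = {A, B, C, D, E} — all of the relation — so {A, D} is a candidate key.
{A, E}⁺ = {A, B, C, D, E} — all of the relation — so {A, E} is a candidate key.
These are minimal and exhaustive — every other superkey contains one of them.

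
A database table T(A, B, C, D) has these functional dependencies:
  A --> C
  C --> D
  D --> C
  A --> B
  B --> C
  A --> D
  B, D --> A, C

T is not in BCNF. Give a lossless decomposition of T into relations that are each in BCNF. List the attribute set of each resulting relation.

{A, B, C}; {C, D}

Candidate keys of the original relation: {A}, {B}.
Within {A, B, C, D}: {C}⁺ ∩ {A, B, C, D} = {C, D}, not the whole set, so C --> D violates BCNF; decompose into {C, D} and {A, B, C}.
{C, D}: every determinant is a superkey — BCNF.
{A, B, C}: every determinant is a superkey — BCNF.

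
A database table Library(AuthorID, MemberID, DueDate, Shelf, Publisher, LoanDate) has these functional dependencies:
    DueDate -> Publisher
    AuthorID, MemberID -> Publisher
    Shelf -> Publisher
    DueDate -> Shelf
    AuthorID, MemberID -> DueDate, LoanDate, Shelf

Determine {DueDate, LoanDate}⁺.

{DueDate, LoanDate, Publisher, Shelf}

Start with {DueDate, LoanDate}.
DueDate -> Publisher applies; add {Publisher} → now {DueDate, LoanDate, Publisher}.
DueDate -> Shelf applies; add {Shelf} → now {DueDate, LoanDate, Publisher, Shelf}.
No further FD applies.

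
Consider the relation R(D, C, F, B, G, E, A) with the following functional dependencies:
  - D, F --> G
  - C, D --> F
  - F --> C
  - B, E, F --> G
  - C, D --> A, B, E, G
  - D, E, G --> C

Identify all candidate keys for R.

{C, D}, {D, E, G}, {D, F}

Attributes never on any right-hand side: {D} — every candidate key must contain it.
{C, D}⁺ = {A, B, C, D, E, F, G} — all of the relation — so {C, D} is a candidate key.
{D, F}⁺ = {A, B, C, D, E, F, G} — all of the relation — so {D, F} is a candidate key.
{D, E, G}⁺ = {A, B, C, D, E, F, G} — all of the relation — so {D, E, G} is a candidate key.
No proper subset of any of these is a key, and no other minimal superkey exists.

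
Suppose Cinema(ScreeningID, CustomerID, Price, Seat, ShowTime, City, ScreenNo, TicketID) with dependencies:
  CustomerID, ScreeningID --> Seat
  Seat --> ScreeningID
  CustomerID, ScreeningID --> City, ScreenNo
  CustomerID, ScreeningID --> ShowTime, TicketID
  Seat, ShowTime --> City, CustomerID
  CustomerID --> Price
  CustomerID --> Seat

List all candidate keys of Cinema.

{CustomerID} is a candidate key since {CustomerID}⁺ = {City, CustomerID, Price, ScreenNo, ScreeningID, Seat, ShowTime, TicketID} covers every attribute.
{Seat, ShowTime} is a candidate key since {Seat, ShowTime}⁺ = {City, CustomerID, Price, ScreenNo, ScreeningID, Seat, ShowTime, TicketID} covers every attribute.
Any other superkey properly contains one of these, so there are no further candidate keys.

{CustomerID}, {Seat, ShowTime}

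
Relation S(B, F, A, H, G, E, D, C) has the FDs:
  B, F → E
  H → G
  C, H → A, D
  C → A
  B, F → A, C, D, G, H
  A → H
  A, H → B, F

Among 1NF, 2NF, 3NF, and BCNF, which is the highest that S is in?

2NF

Candidate keys: {A}, {B, F}, {C}. Prime attributes: {A, B, C, F}.
H → G breaks BCNF: {H}⁺ = {G, H}, so {H} is not a superkey.
H → G determines the non-prime attribute {G} from a non-superkey — 3NF is violated.
Checking every proper subset of each key, none determines a non-prime attribute — 2NF is satisfied.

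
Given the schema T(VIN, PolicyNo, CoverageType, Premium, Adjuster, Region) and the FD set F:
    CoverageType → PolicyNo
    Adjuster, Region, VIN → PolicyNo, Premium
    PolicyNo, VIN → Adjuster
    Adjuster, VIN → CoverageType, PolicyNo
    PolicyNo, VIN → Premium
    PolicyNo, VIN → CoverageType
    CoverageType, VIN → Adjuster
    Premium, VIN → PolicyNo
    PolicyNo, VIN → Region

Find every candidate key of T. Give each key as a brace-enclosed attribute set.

Attributes never on any right-hand side: {VIN} — every candidate key must contain it.
{Adjuster, VIN}⁺ = {Adjuster, CoverageType, PolicyNo, Premium, Region, VIN} — all of the relation — so {Adjuster, VIN} is a candidate key.
{CoverageType, VIN}⁺ = {Adjuster, CoverageType, PolicyNo, Premium, Region, VIN} — all of the relation — so {CoverageType, VIN} is a candidate key.
{PolicyNo, VIN}⁺ = {Adjuster, CoverageType, PolicyNo, Premium, Region, VIN} — all of the relation — so {PolicyNo, VIN} is a candidate key.
{Premium, VIN}⁺ = {Adjuster, CoverageType, PolicyNo, Premium, Region, VIN} — all of the relation — so {Premium, VIN} is a candidate key.
These are minimal and exhaustive — every other superkey contains one of them.

{Adjuster, VIN}, {CoverageType, VIN}, {PolicyNo, VIN}, {Premium, VIN}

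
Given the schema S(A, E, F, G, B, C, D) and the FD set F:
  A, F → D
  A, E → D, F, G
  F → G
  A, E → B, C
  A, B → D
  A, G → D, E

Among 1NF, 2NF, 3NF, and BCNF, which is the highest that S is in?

Candidate keys: {A, E}, {A, F}, {A, G}. Prime attributes: {A, E, F, G}.
F → G: {F}⁺ = {F, G}, which is not all of the attributes, so the left side is not a superkey — BCNF is violated.
A, B → D determines the non-prime attribute {D} from a non-superkey — 3NF is violated.
No proper subset of a key has a non-prime attribute in its closure, so there is no partial dependency; 2NF holds.

2NF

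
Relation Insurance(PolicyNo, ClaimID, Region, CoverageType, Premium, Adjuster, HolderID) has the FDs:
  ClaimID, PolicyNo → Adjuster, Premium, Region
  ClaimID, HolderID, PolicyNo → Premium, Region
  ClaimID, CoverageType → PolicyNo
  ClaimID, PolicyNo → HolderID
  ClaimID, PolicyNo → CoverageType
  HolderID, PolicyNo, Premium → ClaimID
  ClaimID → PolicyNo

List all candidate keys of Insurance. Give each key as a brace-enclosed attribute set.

Closure of {ClaimID} is {Adjuster, ClaimID, CoverageType, HolderID, PolicyNo, Premium, Region}, the whole schema; {ClaimID} is a candidate key.
Closure of {HolderID, PolicyNo, Premium} is {Adjuster, ClaimID, CoverageType, HolderID, PolicyNo, Premium, Region}, the whole schema; {HolderID, PolicyNo, Premium} is a candidate key.
Any other superkey properly contains one of these, so there are no further candidate keys.

{ClaimID}, {HolderID, PolicyNo, Premium}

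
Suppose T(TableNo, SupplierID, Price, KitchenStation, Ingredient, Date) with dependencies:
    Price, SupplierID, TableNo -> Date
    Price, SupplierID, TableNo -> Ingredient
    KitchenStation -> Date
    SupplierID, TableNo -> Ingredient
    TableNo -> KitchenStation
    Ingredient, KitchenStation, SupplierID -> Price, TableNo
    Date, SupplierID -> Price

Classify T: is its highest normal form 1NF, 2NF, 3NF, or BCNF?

1NF

Candidate keys: {Ingredient, KitchenStation, SupplierID}, {SupplierID, TableNo}. Prime attributes: {Ingredient, KitchenStation, SupplierID, TableNo}.
For KitchenStation -> Date we have {KitchenStation}⁺ = {Date, KitchenStation}; {KitchenStation} is not a superkey, so BCNF fails.
KitchenStation -> Date has non-prime {Date} on the right and a non-superkey on the left, so 3NF fails.
The proper key subset {TableNo} of {SupplierID, TableNo} determines non-prime {Date}, so the relation is not even in 2NF.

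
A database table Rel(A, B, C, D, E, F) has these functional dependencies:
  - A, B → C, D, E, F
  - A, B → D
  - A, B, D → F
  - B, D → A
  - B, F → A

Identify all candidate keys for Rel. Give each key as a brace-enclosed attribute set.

{B} never appears on the right of any FD, so every key must include it.
{A, B} is a candidate key since {A, B}⁺ = {A, B, C, D, E, F} covers every attribute.
{B, D} is a candidate key since {B, D}⁺ = {A, B, C, D, E, F} covers every attribute.
{B, F} is a candidate key since {B, F}⁺ = {A, B, C, D, E, F} covers every attribute.
Any other superkey properly contains one of these, so there are no further candidate keys.

{A, B}, {B, D}, {B, F}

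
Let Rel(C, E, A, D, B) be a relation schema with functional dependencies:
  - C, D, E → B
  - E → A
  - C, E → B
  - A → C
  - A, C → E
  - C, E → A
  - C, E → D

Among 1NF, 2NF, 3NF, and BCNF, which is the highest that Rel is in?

Candidate keys: {A}, {E}. Prime attributes: {A, E}.
Every FD has a superkey on the left, so the relation is in BCNF.

BCNF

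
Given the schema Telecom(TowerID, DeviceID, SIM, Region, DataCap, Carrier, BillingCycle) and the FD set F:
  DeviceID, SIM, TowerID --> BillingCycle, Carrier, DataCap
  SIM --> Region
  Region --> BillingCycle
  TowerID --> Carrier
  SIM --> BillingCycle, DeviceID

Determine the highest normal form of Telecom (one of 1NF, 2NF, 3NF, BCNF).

1NF

Candidate key: {SIM, TowerID}. Prime attributes: {SIM, TowerID}.
SIM --> Region breaks BCNF: {SIM}⁺ = {BillingCycle, DeviceID, Region, SIM}, so {SIM} is not a superkey.
SIM --> Region determines the non-prime attribute {Region} from a non-superkey — 3NF is violated.
The proper key subset {SIM} of {SIM, TowerID} determines non-prime {BillingCycle, DeviceID, Region}, so the relation is not even in 2NF.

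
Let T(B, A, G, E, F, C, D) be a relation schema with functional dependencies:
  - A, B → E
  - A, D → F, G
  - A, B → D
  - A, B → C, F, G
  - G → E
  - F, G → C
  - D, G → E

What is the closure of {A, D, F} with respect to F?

{A, C, D, E, F, G}

Start with {A, D, F}.
A, D → F, G applies; add {G} → now {A, D, F, G}.
G → E applies; add {E} → now {A, D, E, F, G}.
F, G → C applies; add {C} → now {A, C, D, E, F, G}.
No further FD applies.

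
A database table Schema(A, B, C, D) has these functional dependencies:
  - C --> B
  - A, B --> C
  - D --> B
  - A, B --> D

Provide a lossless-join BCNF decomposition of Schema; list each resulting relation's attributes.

Candidate keys of the original relation: {A, B}, {A, C}, {A, D}.
{A, B, C, D}: {C} determines {B, C} here but is not a superkey — split on C --> B, giving {B, C} and {A, C, D}.
{B, C} is in BCNF.
{A, C, D} is in BCNF.

{A, C, D}; {B, C}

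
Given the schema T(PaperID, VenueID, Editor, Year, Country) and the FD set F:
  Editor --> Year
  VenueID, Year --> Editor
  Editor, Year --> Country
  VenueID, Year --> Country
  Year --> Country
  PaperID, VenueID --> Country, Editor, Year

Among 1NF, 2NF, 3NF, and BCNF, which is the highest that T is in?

2NF

Candidate key: {PaperID, VenueID}. Prime attributes: {PaperID, VenueID}.
Editor --> Year breaks BCNF: {Editor}⁺ = {Country, Editor, Year}, so {Editor} is not a superkey.
Editor --> Year has non-prime {Year} on the right and a non-superkey on the left, so 3NF fails.
No proper subset of a key has a non-prime attribute in its closure, so there is no partial dependency; 2NF holds.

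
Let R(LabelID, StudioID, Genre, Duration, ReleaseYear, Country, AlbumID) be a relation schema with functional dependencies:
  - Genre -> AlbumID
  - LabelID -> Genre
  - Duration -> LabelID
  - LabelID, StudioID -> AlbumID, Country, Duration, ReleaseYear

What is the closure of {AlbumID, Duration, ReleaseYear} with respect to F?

Start with {AlbumID, Duration, ReleaseYear}.
Duration -> LabelID applies; add {LabelID} → now {AlbumID, Duration, LabelID, ReleaseYear}.
LabelID -> Genre applies; add {Genre} → now {AlbumID, Duration, Genre, LabelID, ReleaseYear}.
No further FD applies.

{AlbumID, Duration, Genre, LabelID, ReleaseYear}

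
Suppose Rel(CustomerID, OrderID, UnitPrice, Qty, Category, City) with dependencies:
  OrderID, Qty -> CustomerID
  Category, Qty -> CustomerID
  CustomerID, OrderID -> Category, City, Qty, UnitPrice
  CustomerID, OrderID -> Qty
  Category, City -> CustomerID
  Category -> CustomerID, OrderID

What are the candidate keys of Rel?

{Category} is a candidate key since {Category}⁺ = {Category, City, CustomerID, OrderID, Qty, UnitPrice} covers every attribute.
{CustomerID, OrderID} is a candidate key since {CustomerID, OrderID}⁺ = {Category, City, CustomerID, OrderID, Qty, UnitPrice} covers every attribute.
{OrderID, Qty} is a candidate key since {OrderID, Qty}⁺ = {Category, City, CustomerID, OrderID, Qty, UnitPrice} covers every attribute.
These are minimal and exhaustive — every other superkey contains one of them.

{Category}, {CustomerID, OrderID}, {OrderID, Qty}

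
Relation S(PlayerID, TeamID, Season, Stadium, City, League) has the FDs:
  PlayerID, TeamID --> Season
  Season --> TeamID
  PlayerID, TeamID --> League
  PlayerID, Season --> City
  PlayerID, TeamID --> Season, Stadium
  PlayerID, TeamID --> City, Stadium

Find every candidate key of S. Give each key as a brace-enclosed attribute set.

{PlayerID, Season}, {PlayerID, TeamID}

No FD produces {PlayerID}, so it must be in every candidate key.
{PlayerID, Season}⁺ = {City, League, PlayerID, Season, Stadium, TeamID} — all of the relation — so {PlayerID, Season} is a candidate key.
{PlayerID, TeamID}⁺ = {City, League, PlayerID, Season, Stadium, TeamID} — all of the relation — so {PlayerID, TeamID} is a candidate key.
No proper subset of any of these is a key, and no other minimal superkey exists.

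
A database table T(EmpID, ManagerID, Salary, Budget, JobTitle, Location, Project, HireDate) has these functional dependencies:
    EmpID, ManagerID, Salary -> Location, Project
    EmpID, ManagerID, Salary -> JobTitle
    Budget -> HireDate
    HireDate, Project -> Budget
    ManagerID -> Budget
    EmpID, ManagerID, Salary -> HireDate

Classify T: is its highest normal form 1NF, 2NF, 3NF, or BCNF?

Candidate key: {EmpID, ManagerID, Salary}. Prime attributes: {EmpID, ManagerID, Salary}.
Budget -> HireDate: {Budget}⁺ = {Budget, HireDate}, which is not all of the attributes, so the left side is not a superkey — BCNF is violated.
Because {HireDate} is non-prime and the left side of Budget -> HireDate is not a superkey, the relation is not in 3NF.
The proper key subset {ManagerID} of {EmpID, ManagerID, Salary} determines non-prime {Budget, HireDate}, so the relation is not even in 2NF.

1NF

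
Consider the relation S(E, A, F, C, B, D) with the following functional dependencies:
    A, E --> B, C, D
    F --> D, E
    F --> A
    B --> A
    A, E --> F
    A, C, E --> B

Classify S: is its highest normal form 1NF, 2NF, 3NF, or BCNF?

3NF

Candidate keys: {A, E}, {B, E}, {F}. Prime attributes: {A, B, E, F}.
B --> A breaks BCNF: {B}⁺ = {A, B}, so {B} is not a superkey.
Since {A} ⊆ prime attributes and every other non-superkey FD also has a prime right side, the schema is in 3NF.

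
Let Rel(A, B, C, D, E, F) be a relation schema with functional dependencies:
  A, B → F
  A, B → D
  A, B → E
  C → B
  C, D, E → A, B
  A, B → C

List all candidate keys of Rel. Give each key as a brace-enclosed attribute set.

{A, B}⁺ = {A, B, C, D, E, F} — all of the relation — so {A, B} is a candidate key.
{A, C}⁺ = {A, B, C, D, E, F} — all of the relation — so {A, C} is a candidate key.
{C, D, E}⁺ = {A, B, C, D, E, F} — all of the relation — so {C, D, E} is a candidate key.
No proper subset of any of these is a key, and no other minimal superkey exists.

{A, B}, {A, C}, {C, D, E}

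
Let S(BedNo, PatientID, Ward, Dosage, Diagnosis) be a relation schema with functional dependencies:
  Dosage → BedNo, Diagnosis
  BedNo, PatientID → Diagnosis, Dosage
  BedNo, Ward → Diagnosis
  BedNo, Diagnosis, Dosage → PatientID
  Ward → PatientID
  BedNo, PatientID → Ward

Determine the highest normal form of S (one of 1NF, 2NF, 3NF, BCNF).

Candidate keys: {BedNo, PatientID}, {BedNo, Ward}, {Dosage}. Prime attributes: {BedNo, Dosage, PatientID, Ward}.
Ward → PatientID breaks BCNF: {Ward}⁺ = {PatientID, Ward}, so {Ward} is not a superkey.
Since {PatientID} ⊆ prime attributes and every other non-superkey FD also has a prime right side, the schema is in 3NF.

3NF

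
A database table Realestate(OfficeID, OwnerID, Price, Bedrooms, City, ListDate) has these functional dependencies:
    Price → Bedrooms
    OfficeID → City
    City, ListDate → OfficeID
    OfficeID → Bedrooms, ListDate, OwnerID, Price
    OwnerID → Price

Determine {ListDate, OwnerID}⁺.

Start with {ListDate, OwnerID}.
OwnerID → Price applies; add {Price} → now {ListDate, OwnerID, Price}.
Price → Bedrooms applies; add {Bedrooms} → now {Bedrooms, ListDate, OwnerID, Price}.
No further FD applies.

{Bedrooms, ListDate, OwnerID, Price}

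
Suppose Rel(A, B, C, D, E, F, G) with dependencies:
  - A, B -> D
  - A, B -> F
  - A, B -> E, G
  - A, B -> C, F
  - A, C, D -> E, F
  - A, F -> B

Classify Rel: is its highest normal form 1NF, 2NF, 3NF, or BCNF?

Candidate keys: {A, B}, {A, C, D}, {A, F}. Prime attributes: {A, B, C, D, F}.
The left-hand side of every FD is a superkey, so BCNF is satisfied.

BCNF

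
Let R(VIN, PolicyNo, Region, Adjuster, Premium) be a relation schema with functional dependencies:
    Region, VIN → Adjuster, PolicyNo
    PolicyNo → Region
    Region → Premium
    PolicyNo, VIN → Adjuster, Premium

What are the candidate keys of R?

{PolicyNo, VIN}, {Region, VIN}

No FD produces {VIN}, so it must be in every candidate key.
{PolicyNo, VIN}⁺ = {Adjuster, PolicyNo, Premium, Region, VIN}, which is every attribute, so {PolicyNo, VIN} is a candidate key.
{Region, VIN}⁺ = {Adjuster, PolicyNo, Premium, Region, VIN}, which is every attribute, so {Region, VIN} is a candidate key.
No proper subset of any of these is a key, and no other minimal superkey exists.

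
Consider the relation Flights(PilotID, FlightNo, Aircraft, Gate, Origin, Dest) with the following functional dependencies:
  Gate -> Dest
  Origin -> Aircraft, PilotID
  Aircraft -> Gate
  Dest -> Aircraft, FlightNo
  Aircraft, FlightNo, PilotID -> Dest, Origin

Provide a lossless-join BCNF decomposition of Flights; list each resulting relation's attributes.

{Aircraft, Dest, FlightNo, Gate}; {Gate, Origin, PilotID}

Candidate keys of the original relation: {Aircraft, PilotID}, {Dest, PilotID}, {Gate, PilotID}, {Origin}.
Within {Aircraft, Dest, FlightNo, Gate, Origin, PilotID}: {Gate}⁺ ∩ {Aircraft, Dest, FlightNo, Gate, Origin, PilotID} = {Aircraft, Dest, FlightNo, Gate}, not the whole set, so Gate -> Aircraft, Dest, FlightNo violates BCNF; decompose into {Aircraft, Dest, FlightNo, Gate} and {Gate, Origin, PilotID}.
{Aircraft, Dest, FlightNo, Gate} has no BCNF violation.
{Gate, Origin, PilotID} has no BCNF violation.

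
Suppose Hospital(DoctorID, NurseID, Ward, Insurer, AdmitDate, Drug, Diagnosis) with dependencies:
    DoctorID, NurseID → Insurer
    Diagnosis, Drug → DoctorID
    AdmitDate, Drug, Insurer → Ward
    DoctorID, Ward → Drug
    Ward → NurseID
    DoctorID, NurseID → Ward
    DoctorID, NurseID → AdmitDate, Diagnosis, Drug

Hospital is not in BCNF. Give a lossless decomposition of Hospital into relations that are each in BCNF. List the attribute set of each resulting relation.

Candidate keys of the original relation: {AdmitDate, Diagnosis, Drug, Insurer}, {AdmitDate, DoctorID, Drug, Insurer}, {Diagnosis, Drug, NurseID}, {Diagnosis, Drug, Ward}, {DoctorID, NurseID}, {DoctorID, Ward}.
{AdmitDate, Diagnosis, DoctorID, Drug, Insurer, NurseID, Ward}: {Diagnosis, Drug} determines {Diagnosis, DoctorID, Drug} here but is not a superkey — split on Diagnosis, Drug → DoctorID, giving {Diagnosis, DoctorID, Drug} and {AdmitDate, Diagnosis, Drug, Insurer, NurseID, Ward}.
{Diagnosis, DoctorID, Drug} has no BCNF violation.
{AdmitDate, Diagnosis, Drug, Insurer, NurseID, Ward}: {AdmitDate, Drug, Insurer} determines {AdmitDate, Drug, Insurer, NurseID, Ward} here but is not a superkey — split on AdmitDate, Drug, Insurer → NurseID, Ward, giving {AdmitDate, Drug, Insurer, NurseID, Ward} and {AdmitDate, Diagnosis, Drug, Insurer}.
{AdmitDate, Drug, Insurer, NurseID, Ward}: {Ward} determines {NurseID, Ward} here but is not a superkey — split on Ward → NurseID, giving {NurseID, Ward} and {AdmitDate, Drug, Insurer, Ward}.
{NurseID, Ward} has no BCNF violation.
{AdmitDate, Drug, Insurer, Ward} has no BCNF violation.
{AdmitDate, Diagnosis, Drug, Insurer} has no BCNF violation.

{AdmitDate, Diagnosis, Drug, Insurer}; {AdmitDate, Drug, Insurer, Ward}; {Diagnosis, DoctorID, Drug}; {NurseID, Ward}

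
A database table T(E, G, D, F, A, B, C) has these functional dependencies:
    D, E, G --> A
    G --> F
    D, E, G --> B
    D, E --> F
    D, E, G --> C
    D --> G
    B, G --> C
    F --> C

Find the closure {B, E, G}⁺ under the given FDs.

Start with {B, E, G}.
G --> F applies; add {F} → now {B, E, F, G}.
B, G --> C applies; add {C} → now {B, C, E, F, G}.
No further FD applies.

{B, C, E, F, G}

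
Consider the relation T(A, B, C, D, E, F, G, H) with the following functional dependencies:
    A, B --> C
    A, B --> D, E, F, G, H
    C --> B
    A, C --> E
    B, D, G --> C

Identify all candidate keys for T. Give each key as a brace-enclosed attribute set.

{A, B}, {A, C}

{A} never appears on the right of any FD, so every key must include it.
{A, B}⁺ = {A, B, C, D, E, F, G, H}, which is every attribute, so {A, B} is a candidate key.
{A, C}⁺ = {A, B, C, D, E, F, G, H}, which is every attribute, so {A, C} is a candidate key.
No proper subset of any of these is a key, and no other minimal superkey exists.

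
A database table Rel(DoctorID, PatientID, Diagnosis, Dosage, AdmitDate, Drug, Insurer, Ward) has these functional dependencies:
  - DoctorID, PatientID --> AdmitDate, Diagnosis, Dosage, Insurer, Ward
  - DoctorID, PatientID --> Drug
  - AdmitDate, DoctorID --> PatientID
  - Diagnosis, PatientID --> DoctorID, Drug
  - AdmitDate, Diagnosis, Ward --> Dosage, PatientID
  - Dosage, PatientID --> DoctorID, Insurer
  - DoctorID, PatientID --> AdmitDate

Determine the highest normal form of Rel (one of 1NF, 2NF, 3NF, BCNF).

BCNF

Candidate keys: {AdmitDate, Diagnosis, Ward}, {AdmitDate, DoctorID}, {Diagnosis, PatientID}, {DoctorID, PatientID}, {Dosage, PatientID}. Prime attributes: {AdmitDate, Diagnosis, DoctorID, Dosage, PatientID, Ward}.
Each dependency's left side is a superkey — BCNF holds.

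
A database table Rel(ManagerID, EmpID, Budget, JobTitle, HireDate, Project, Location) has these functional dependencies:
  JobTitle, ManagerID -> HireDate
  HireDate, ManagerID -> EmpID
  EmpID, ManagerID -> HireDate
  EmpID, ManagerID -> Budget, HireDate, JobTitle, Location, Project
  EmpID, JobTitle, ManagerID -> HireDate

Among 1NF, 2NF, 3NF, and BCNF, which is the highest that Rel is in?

BCNF

Candidate keys: {EmpID, ManagerID}, {HireDate, ManagerID}, {JobTitle, ManagerID}. Prime attributes: {EmpID, HireDate, JobTitle, ManagerID}.
The left-hand side of every FD is a superkey, so BCNF is satisfied.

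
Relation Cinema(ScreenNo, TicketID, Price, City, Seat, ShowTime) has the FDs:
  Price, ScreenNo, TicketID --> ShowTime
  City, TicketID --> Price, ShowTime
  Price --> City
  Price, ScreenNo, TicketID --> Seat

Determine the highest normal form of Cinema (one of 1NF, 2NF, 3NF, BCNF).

1NF

Candidate keys: {City, ScreenNo, TicketID}, {Price, ScreenNo, TicketID}. Prime attributes: {City, Price, ScreenNo, TicketID}.
For City, TicketID --> Price, ShowTime we have {City, TicketID}⁺ = {City, Price, ShowTime, TicketID}; {City, TicketID} is not a superkey, so BCNF fails.
City, TicketID --> Price, ShowTime has non-prime {ShowTime} on the right and a non-superkey on the left, so 3NF fails.
The proper key subset {City, TicketID} of {City, ScreenNo, TicketID} determines non-prime {ShowTime}, so the relation is not even in 2NF.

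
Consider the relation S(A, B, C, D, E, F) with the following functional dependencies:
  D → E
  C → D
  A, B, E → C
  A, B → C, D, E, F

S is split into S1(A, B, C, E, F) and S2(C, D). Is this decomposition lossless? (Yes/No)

Yes

Common attributes: {C}; their closure is {C, D, E}.
This includes all of S2, so the common attributes are a superkey of S2 — the join is lossless.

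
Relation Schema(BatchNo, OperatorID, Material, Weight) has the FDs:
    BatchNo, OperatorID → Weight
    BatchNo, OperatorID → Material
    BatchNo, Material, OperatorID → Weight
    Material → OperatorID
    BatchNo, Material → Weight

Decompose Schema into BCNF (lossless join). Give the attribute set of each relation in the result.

{BatchNo, Material, Weight}; {Material, OperatorID}

Candidate keys of the original relation: {BatchNo, Material}, {BatchNo, OperatorID}.
In {BatchNo, Material, OperatorID, Weight}, {Material} is not a superkey ({Material}⁺ restricted to this set is {Material, OperatorID}), so split on Material → OperatorID into {Material, OperatorID} and {BatchNo, Material, Weight}.
{Material, OperatorID} is in BCNF.
{BatchNo, Material, Weight} is in BCNF.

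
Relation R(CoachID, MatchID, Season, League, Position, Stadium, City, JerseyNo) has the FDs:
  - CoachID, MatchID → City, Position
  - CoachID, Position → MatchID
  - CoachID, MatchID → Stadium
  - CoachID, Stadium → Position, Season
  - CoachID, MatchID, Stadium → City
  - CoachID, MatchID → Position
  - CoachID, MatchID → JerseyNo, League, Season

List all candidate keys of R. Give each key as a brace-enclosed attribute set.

{CoachID, MatchID}, {CoachID, Position}, {CoachID, Stadium}

No FD produces {CoachID}, so it must be in every candidate key.
{CoachID, MatchID}⁺ = {City, CoachID, JerseyNo, League, MatchID, Position, Season, Stadium} — all of the relation — so {CoachID, MatchID} is a candidate key.
{CoachID, Position}⁺ = {City, CoachID, JerseyNo, League, MatchID, Position, Season, Stadium} — all of the relation — so {CoachID, Position} is a candidate key.
{CoachID, Stadium}⁺ = {City, CoachID, JerseyNo, League, MatchID, Position, Season, Stadium} — all of the relation — so {CoachID, Stadium} is a candidate key.
These are minimal and exhaustive — every other superkey contains one of them.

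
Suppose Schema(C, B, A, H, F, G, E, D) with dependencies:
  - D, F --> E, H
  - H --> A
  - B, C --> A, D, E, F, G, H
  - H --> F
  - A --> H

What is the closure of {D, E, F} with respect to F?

Start with {D, E, F}.
D, F --> E, H applies; add {H} → now {D, E, F, H}.
H --> A applies; add {A} → now {A, D, E, F, H}.
No further FD applies.

{A, D, E, F, H}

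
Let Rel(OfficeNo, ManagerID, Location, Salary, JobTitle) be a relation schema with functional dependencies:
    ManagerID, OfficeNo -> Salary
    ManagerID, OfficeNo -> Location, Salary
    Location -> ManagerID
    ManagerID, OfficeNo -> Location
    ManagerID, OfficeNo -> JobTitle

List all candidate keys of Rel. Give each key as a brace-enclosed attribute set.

{OfficeNo} never appears on the right of any FD, so every key must include it.
{Location, OfficeNo}⁺ = {JobTitle, Location, ManagerID, OfficeNo, Salary}, which is every attribute, so {Location, OfficeNo} is a candidate key.
{ManagerID, OfficeNo}⁺ = {JobTitle, Location, ManagerID, OfficeNo, Salary}, which is every attribute, so {ManagerID, OfficeNo} is a candidate key.
Any other superkey properly contains one of these, so there are no further candidate keys.

{Location, OfficeNo}, {ManagerID, OfficeNo}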